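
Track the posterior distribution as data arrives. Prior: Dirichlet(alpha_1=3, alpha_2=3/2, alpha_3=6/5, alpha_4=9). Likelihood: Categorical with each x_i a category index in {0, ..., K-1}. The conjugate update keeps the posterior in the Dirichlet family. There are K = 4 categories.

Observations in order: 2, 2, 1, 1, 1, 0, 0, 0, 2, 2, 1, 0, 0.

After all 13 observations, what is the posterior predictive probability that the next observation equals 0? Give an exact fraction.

obs 1: x=2 → posterior Dirichlet(3, 3/2, 11/5, 9)
obs 2: x=2 → posterior Dirichlet(3, 3/2, 16/5, 9)
obs 3: x=1 → posterior Dirichlet(3, 5/2, 16/5, 9)
obs 4: x=1 → posterior Dirichlet(3, 7/2, 16/5, 9)
obs 5: x=1 → posterior Dirichlet(3, 9/2, 16/5, 9)
obs 6: x=0 → posterior Dirichlet(4, 9/2, 16/5, 9)
obs 7: x=0 → posterior Dirichlet(5, 9/2, 16/5, 9)
obs 8: x=0 → posterior Dirichlet(6, 9/2, 16/5, 9)
obs 9: x=2 → posterior Dirichlet(6, 9/2, 21/5, 9)
obs 10: x=2 → posterior Dirichlet(6, 9/2, 26/5, 9)
obs 11: x=1 → posterior Dirichlet(6, 11/2, 26/5, 9)
obs 12: x=0 → posterior Dirichlet(7, 11/2, 26/5, 9)
obs 13: x=0 → posterior Dirichlet(8, 11/2, 26/5, 9)

80/277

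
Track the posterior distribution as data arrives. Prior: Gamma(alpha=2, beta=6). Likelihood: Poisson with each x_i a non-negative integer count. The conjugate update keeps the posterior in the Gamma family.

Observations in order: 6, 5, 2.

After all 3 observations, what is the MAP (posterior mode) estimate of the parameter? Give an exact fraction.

obs 1: x=6 → posterior Gamma(8, 7)
obs 2: x=5 → posterior Gamma(13, 8)
obs 3: x=2 → posterior Gamma(15, 9)

14/9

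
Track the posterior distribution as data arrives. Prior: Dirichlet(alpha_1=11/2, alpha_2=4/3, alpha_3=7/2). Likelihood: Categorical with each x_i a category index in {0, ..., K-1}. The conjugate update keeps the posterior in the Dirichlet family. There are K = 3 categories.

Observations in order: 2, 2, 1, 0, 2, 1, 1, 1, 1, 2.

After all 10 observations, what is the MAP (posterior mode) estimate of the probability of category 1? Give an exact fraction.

obs 1: x=2 → posterior Dirichlet(11/2, 4/3, 9/2)
obs 2: x=2 → posterior Dirichlet(11/2, 4/3, 11/2)
obs 3: x=1 → posterior Dirichlet(11/2, 7/3, 11/2)
obs 4: x=0 → posterior Dirichlet(13/2, 7/3, 11/2)
obs 5: x=2 → posterior Dirichlet(13/2, 7/3, 13/2)
obs 6: x=1 → posterior Dirichlet(13/2, 10/3, 13/2)
obs 7: x=1 → posterior Dirichlet(13/2, 13/3, 13/2)
obs 8: x=1 → posterior Dirichlet(13/2, 16/3, 13/2)
obs 9: x=1 → posterior Dirichlet(13/2, 19/3, 13/2)
obs 10: x=2 → posterior Dirichlet(13/2, 19/3, 15/2)

4/13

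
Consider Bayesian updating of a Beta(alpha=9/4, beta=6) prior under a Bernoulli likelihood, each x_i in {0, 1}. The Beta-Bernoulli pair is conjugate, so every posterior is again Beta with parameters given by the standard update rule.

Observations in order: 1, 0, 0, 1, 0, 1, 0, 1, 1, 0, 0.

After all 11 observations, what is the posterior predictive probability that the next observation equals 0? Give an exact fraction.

obs 1: x=1 → posterior Beta(13/4, 6)
obs 2: x=0 → posterior Beta(13/4, 7)
obs 3: x=0 → posterior Beta(13/4, 8)
obs 4: x=1 → posterior Beta(17/4, 8)
obs 5: x=0 → posterior Beta(17/4, 9)
obs 6: x=1 → posterior Beta(21/4, 9)
obs 7: x=0 → posterior Beta(21/4, 10)
obs 8: x=1 → posterior Beta(25/4, 10)
obs 9: x=1 → posterior Beta(29/4, 10)
obs 10: x=0 → posterior Beta(29/4, 11)
obs 11: x=0 → posterior Beta(29/4, 12)

48/77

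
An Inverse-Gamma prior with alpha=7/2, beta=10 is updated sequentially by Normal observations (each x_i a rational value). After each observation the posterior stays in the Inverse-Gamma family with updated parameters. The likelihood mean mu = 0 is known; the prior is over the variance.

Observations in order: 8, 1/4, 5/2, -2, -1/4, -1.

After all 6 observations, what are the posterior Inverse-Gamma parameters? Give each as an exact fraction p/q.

obs 1: x=8 → posterior Inverse-Gamma(4, 42)
obs 2: x=1/4 → posterior Inverse-Gamma(9/2, 1345/32)
obs 3: x=5/2 → posterior Inverse-Gamma(5, 1445/32)
obs 4: x=-2 → posterior Inverse-Gamma(11/2, 1509/32)
obs 5: x=-1/4 → posterior Inverse-Gamma(6, 755/16)
obs 6: x=-1 → posterior Inverse-Gamma(13/2, 763/16)

alpha=13/2, beta=763/16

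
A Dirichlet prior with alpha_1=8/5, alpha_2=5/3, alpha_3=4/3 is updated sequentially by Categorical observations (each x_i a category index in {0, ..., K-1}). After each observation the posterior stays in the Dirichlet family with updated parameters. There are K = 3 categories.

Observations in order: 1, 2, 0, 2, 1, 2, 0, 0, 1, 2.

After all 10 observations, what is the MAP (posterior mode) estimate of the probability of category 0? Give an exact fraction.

9/29

obs 1: x=1 → posterior Dirichlet(8/5, 8/3, 4/3)
obs 2: x=2 → posterior Dirichlet(8/5, 8/3, 7/3)
obs 3: x=0 → posterior Dirichlet(13/5, 8/3, 7/3)
obs 4: x=2 → posterior Dirichlet(13/5, 8/3, 10/3)
obs 5: x=1 → posterior Dirichlet(13/5, 11/3, 10/3)
obs 6: x=2 → posterior Dirichlet(13/5, 11/3, 13/3)
obs 7: x=0 → posterior Dirichlet(18/5, 11/3, 13/3)
obs 8: x=0 → posterior Dirichlet(23/5, 11/3, 13/3)
obs 9: x=1 → posterior Dirichlet(23/5, 14/3, 13/3)
obs 10: x=2 → posterior Dirichlet(23/5, 14/3, 16/3)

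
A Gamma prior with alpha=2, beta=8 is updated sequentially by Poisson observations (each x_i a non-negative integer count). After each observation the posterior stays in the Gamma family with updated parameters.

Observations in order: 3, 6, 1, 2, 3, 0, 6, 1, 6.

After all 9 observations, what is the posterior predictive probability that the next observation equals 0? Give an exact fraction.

obs 1: x=3 → posterior Gamma(5, 9)
obs 2: x=6 → posterior Gamma(11, 10)
obs 3: x=1 → posterior Gamma(12, 11)
obs 4: x=2 → posterior Gamma(14, 12)
obs 5: x=3 → posterior Gamma(17, 13)
obs 6: x=0 → posterior Gamma(17, 14)
obs 7: x=6 → posterior Gamma(23, 15)
obs 8: x=1 → posterior Gamma(24, 16)
obs 9: x=6 → posterior Gamma(30, 17)

8193465725814765556554001028792218849/45517159607903340355793714778287898624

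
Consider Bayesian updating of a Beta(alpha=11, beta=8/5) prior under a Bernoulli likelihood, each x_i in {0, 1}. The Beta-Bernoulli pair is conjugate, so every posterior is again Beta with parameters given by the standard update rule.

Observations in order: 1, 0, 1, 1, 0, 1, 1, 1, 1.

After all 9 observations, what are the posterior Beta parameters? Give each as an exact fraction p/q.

obs 1: x=1 → posterior Beta(12, 8/5)
obs 2: x=0 → posterior Beta(12, 13/5)
obs 3: x=1 → posterior Beta(13, 13/5)
obs 4: x=1 → posterior Beta(14, 13/5)
obs 5: x=0 → posterior Beta(14, 18/5)
obs 6: x=1 → posterior Beta(15, 18/5)
obs 7: x=1 → posterior Beta(16, 18/5)
obs 8: x=1 → posterior Beta(17, 18/5)
obs 9: x=1 → posterior Beta(18, 18/5)

alpha=18, beta=18/5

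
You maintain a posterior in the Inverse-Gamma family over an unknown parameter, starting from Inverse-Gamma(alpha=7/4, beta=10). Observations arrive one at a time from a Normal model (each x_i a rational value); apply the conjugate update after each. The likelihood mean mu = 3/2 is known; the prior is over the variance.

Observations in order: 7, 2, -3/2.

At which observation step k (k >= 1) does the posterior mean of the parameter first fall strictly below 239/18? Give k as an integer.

obs 1: x=7 → posterior Inverse-Gamma(9/4, 201/8)
obs 2: x=2 → posterior Inverse-Gamma(11/4, 101/4)
obs 3: x=-3/2 → posterior Inverse-Gamma(13/4, 119/4)

k = 3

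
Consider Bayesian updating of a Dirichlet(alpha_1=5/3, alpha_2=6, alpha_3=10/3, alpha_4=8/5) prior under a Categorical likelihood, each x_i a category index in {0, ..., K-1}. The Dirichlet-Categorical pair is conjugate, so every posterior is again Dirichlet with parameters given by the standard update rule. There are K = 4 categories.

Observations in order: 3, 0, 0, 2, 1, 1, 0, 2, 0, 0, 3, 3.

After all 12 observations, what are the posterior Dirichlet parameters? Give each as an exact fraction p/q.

obs 1: x=3 → posterior Dirichlet(5/3, 6, 10/3, 13/5)
obs 2: x=0 → posterior Dirichlet(8/3, 6, 10/3, 13/5)
obs 3: x=0 → posterior Dirichlet(11/3, 6, 10/3, 13/5)
obs 4: x=2 → posterior Dirichlet(11/3, 6, 13/3, 13/5)
obs 5: x=1 → posterior Dirichlet(11/3, 7, 13/3, 13/5)
obs 6: x=1 → posterior Dirichlet(11/3, 8, 13/3, 13/5)
obs 7: x=0 → posterior Dirichlet(14/3, 8, 13/3, 13/5)
obs 8: x=2 → posterior Dirichlet(14/3, 8, 16/3, 13/5)
obs 9: x=0 → posterior Dirichlet(17/3, 8, 16/3, 13/5)
obs 10: x=0 → posterior Dirichlet(20/3, 8, 16/3, 13/5)
obs 11: x=3 → posterior Dirichlet(20/3, 8, 16/3, 18/5)
obs 12: x=3 → posterior Dirichlet(20/3, 8, 16/3, 23/5)

alpha_1=20/3, alpha_2=8, alpha_3=16/3, alpha_4=23/5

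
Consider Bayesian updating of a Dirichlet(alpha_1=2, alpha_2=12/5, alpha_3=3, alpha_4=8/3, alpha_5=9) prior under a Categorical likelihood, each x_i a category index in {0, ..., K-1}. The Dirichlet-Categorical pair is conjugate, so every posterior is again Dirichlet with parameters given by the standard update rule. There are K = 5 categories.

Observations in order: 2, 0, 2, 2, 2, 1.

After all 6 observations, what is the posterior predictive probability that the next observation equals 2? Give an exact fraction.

105/376

obs 1: x=2 → posterior Dirichlet(2, 12/5, 4, 8/3, 9)
obs 2: x=0 → posterior Dirichlet(3, 12/5, 4, 8/3, 9)
obs 3: x=2 → posterior Dirichlet(3, 12/5, 5, 8/3, 9)
obs 4: x=2 → posterior Dirichlet(3, 12/5, 6, 8/3, 9)
obs 5: x=2 → posterior Dirichlet(3, 12/5, 7, 8/3, 9)
obs 6: x=1 → posterior Dirichlet(3, 17/5, 7, 8/3, 9)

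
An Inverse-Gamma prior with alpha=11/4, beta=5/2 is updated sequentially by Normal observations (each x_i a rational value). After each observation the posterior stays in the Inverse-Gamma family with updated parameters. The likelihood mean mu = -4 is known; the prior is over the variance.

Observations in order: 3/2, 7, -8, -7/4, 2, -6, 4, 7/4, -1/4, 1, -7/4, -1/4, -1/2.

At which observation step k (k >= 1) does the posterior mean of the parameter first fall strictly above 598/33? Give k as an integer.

k = 2

obs 1: x=3/2 → posterior Inverse-Gamma(13/4, 141/8)
obs 2: x=7 → posterior Inverse-Gamma(15/4, 625/8)
obs 3: x=-8 → posterior Inverse-Gamma(17/4, 689/8)
obs 4: x=-7/4 → posterior Inverse-Gamma(19/4, 2837/32)
obs 5: x=2 → posterior Inverse-Gamma(21/4, 3413/32)
obs 6: x=-6 → posterior Inverse-Gamma(23/4, 3477/32)
obs 7: x=4 → posterior Inverse-Gamma(25/4, 4501/32)
obs 8: x=7/4 → posterior Inverse-Gamma(27/4, 2515/16)
obs 9: x=-1/4 → posterior Inverse-Gamma(29/4, 5255/32)
obs 10: x=1 → posterior Inverse-Gamma(31/4, 5655/32)
obs 11: x=-7/4 → posterior Inverse-Gamma(33/4, 717/4)
obs 12: x=-1/4 → posterior Inverse-Gamma(35/4, 5961/32)
obs 13: x=-1/2 → posterior Inverse-Gamma(37/4, 6157/32)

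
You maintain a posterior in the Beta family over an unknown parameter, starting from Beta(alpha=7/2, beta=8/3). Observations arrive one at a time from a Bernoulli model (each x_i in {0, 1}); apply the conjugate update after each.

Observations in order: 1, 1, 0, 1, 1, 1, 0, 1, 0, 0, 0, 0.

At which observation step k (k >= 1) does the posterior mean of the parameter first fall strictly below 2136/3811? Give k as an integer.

obs 1: x=1 → posterior Beta(9/2, 8/3)
obs 2: x=1 → posterior Beta(11/2, 8/3)
obs 3: x=0 → posterior Beta(11/2, 11/3)
obs 4: x=1 → posterior Beta(13/2, 11/3)
obs 5: x=1 → posterior Beta(15/2, 11/3)
obs 6: x=1 → posterior Beta(17/2, 11/3)
obs 7: x=0 → posterior Beta(17/2, 14/3)
obs 8: x=1 → posterior Beta(19/2, 14/3)
obs 9: x=0 → posterior Beta(19/2, 17/3)
obs 10: x=0 → posterior Beta(19/2, 20/3)
obs 11: x=0 → posterior Beta(19/2, 23/3)
obs 12: x=0 → posterior Beta(19/2, 26/3)

k = 11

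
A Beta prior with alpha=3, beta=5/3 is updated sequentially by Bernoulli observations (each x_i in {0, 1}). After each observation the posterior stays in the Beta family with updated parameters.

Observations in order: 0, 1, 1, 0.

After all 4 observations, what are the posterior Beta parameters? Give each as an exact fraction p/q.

alpha=5, beta=11/3

obs 1: x=0 → posterior Beta(3, 8/3)
obs 2: x=1 → posterior Beta(4, 8/3)
obs 3: x=1 → posterior Beta(5, 8/3)
obs 4: x=0 → posterior Beta(5, 11/3)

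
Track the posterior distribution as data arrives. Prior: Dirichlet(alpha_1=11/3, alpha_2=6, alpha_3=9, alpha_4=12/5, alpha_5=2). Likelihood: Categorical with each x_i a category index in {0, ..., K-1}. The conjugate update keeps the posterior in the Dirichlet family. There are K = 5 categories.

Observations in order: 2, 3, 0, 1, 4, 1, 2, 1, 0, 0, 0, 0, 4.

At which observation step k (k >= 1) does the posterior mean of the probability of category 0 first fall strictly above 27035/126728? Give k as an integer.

k = 11

obs 1: x=2 → posterior Dirichlet(11/3, 6, 10, 12/5, 2)
obs 2: x=3 → posterior Dirichlet(11/3, 6, 10, 17/5, 2)
obs 3: x=0 → posterior Dirichlet(14/3, 6, 10, 17/5, 2)
obs 4: x=1 → posterior Dirichlet(14/3, 7, 10, 17/5, 2)
obs 5: x=4 → posterior Dirichlet(14/3, 7, 10, 17/5, 3)
obs 6: x=1 → posterior Dirichlet(14/3, 8, 10, 17/5, 3)
obs 7: x=2 → posterior Dirichlet(14/3, 8, 11, 17/5, 3)
obs 8: x=1 → posterior Dirichlet(14/3, 9, 11, 17/5, 3)
obs 9: x=0 → posterior Dirichlet(17/3, 9, 11, 17/5, 3)
obs 10: x=0 → posterior Dirichlet(20/3, 9, 11, 17/5, 3)
obs 11: x=0 → posterior Dirichlet(23/3, 9, 11, 17/5, 3)
obs 12: x=0 → posterior Dirichlet(26/3, 9, 11, 17/5, 3)
obs 13: x=4 → posterior Dirichlet(26/3, 9, 11, 17/5, 4)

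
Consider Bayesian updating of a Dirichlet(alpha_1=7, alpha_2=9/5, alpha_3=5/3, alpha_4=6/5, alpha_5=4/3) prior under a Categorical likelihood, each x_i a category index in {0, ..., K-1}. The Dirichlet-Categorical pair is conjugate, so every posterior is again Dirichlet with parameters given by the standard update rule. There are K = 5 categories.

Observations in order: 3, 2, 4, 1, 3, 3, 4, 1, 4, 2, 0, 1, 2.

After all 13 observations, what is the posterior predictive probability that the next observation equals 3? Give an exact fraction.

obs 1: x=3 → posterior Dirichlet(7, 9/5, 5/3, 11/5, 4/3)
obs 2: x=2 → posterior Dirichlet(7, 9/5, 8/3, 11/5, 4/3)
obs 3: x=4 → posterior Dirichlet(7, 9/5, 8/3, 11/5, 7/3)
obs 4: x=1 → posterior Dirichlet(7, 14/5, 8/3, 11/5, 7/3)
obs 5: x=3 → posterior Dirichlet(7, 14/5, 8/3, 16/5, 7/3)
obs 6: x=3 → posterior Dirichlet(7, 14/5, 8/3, 21/5, 7/3)
obs 7: x=4 → posterior Dirichlet(7, 14/5, 8/3, 21/5, 10/3)
obs 8: x=1 → posterior Dirichlet(7, 19/5, 8/3, 21/5, 10/3)
obs 9: x=4 → posterior Dirichlet(7, 19/5, 8/3, 21/5, 13/3)
obs 10: x=2 → posterior Dirichlet(7, 19/5, 11/3, 21/5, 13/3)
obs 11: x=0 → posterior Dirichlet(8, 19/5, 11/3, 21/5, 13/3)
obs 12: x=1 → posterior Dirichlet(8, 24/5, 11/3, 21/5, 13/3)
obs 13: x=2 → posterior Dirichlet(8, 24/5, 14/3, 21/5, 13/3)

21/130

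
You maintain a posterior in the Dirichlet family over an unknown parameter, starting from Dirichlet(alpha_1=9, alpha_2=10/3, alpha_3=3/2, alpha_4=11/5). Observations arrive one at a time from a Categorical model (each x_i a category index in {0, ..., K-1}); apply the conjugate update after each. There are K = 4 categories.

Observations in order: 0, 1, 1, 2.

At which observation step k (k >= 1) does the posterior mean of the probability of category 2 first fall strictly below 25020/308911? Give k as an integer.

k = 3

obs 1: x=0 → posterior Dirichlet(10, 10/3, 3/2, 11/5)
obs 2: x=1 → posterior Dirichlet(10, 13/3, 3/2, 11/5)
obs 3: x=1 → posterior Dirichlet(10, 16/3, 3/2, 11/5)
obs 4: x=2 → posterior Dirichlet(10, 16/3, 5/2, 11/5)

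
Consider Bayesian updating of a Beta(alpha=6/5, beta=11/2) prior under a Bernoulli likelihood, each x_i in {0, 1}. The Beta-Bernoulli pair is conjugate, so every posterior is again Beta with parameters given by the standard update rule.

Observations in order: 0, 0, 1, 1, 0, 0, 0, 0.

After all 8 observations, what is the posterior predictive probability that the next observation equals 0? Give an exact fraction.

obs 1: x=0 → posterior Beta(6/5, 13/2)
obs 2: x=0 → posterior Beta(6/5, 15/2)
obs 3: x=1 → posterior Beta(11/5, 15/2)
obs 4: x=1 → posterior Beta(16/5, 15/2)
obs 5: x=0 → posterior Beta(16/5, 17/2)
obs 6: x=0 → posterior Beta(16/5, 19/2)
obs 7: x=0 → posterior Beta(16/5, 21/2)
obs 8: x=0 → posterior Beta(16/5, 23/2)

115/147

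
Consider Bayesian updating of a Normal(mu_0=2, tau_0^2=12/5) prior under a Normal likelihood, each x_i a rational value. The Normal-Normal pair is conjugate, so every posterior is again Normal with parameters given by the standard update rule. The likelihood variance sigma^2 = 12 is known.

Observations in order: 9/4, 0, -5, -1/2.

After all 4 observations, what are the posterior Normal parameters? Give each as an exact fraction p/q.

obs 1: x=9/4 → posterior Normal(49/24, 2)
obs 2: x=0 → posterior Normal(7/4, 12/7)
obs 3: x=-5 → posterior Normal(29/32, 3/2)
obs 4: x=-1/2 → posterior Normal(3/4, 4/3)

mu_0=3/4, tau_0^2=4/3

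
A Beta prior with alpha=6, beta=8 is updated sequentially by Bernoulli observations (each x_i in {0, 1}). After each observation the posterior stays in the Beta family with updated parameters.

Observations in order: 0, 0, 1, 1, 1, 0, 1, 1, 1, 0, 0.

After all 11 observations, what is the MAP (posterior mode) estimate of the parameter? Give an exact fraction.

obs 1: x=0 → posterior Beta(6, 9)
obs 2: x=0 → posterior Beta(6, 10)
obs 3: x=1 → posterior Beta(7, 10)
obs 4: x=1 → posterior Beta(8, 10)
obs 5: x=1 → posterior Beta(9, 10)
obs 6: x=0 → posterior Beta(9, 11)
obs 7: x=1 → posterior Beta(10, 11)
obs 8: x=1 → posterior Beta(11, 11)
obs 9: x=1 → posterior Beta(12, 11)
obs 10: x=0 → posterior Beta(12, 12)
obs 11: x=0 → posterior Beta(12, 13)

11/23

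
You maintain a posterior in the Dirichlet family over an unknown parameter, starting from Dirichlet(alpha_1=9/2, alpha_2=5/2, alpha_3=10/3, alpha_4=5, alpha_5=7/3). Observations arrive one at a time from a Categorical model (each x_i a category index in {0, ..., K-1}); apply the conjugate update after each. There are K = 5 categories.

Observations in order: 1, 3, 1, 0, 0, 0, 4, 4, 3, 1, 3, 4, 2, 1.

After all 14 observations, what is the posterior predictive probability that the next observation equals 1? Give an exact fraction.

obs 1: x=1 → posterior Dirichlet(9/2, 7/2, 10/3, 5, 7/3)
obs 2: x=3 → posterior Dirichlet(9/2, 7/2, 10/3, 6, 7/3)
obs 3: x=1 → posterior Dirichlet(9/2, 9/2, 10/3, 6, 7/3)
obs 4: x=0 → posterior Dirichlet(11/2, 9/2, 10/3, 6, 7/3)
obs 5: x=0 → posterior Dirichlet(13/2, 9/2, 10/3, 6, 7/3)
obs 6: x=0 → posterior Dirichlet(15/2, 9/2, 10/3, 6, 7/3)
obs 7: x=4 → posterior Dirichlet(15/2, 9/2, 10/3, 6, 10/3)
obs 8: x=4 → posterior Dirichlet(15/2, 9/2, 10/3, 6, 13/3)
obs 9: x=3 → posterior Dirichlet(15/2, 9/2, 10/3, 7, 13/3)
obs 10: x=1 → posterior Dirichlet(15/2, 11/2, 10/3, 7, 13/3)
obs 11: x=3 → posterior Dirichlet(15/2, 11/2, 10/3, 8, 13/3)
obs 12: x=4 → posterior Dirichlet(15/2, 11/2, 10/3, 8, 16/3)
obs 13: x=2 → posterior Dirichlet(15/2, 11/2, 13/3, 8, 16/3)
obs 14: x=1 → posterior Dirichlet(15/2, 13/2, 13/3, 8, 16/3)

39/190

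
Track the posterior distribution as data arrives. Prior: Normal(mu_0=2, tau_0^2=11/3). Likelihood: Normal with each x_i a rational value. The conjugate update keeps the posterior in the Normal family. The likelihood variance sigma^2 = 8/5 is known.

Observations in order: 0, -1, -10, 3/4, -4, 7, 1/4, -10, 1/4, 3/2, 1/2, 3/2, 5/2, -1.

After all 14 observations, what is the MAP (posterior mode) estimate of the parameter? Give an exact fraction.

obs 1: x=0 → posterior Normal(48/79, 88/79)
obs 2: x=-1 → posterior Normal(-7/134, 44/67)
obs 3: x=-10 → posterior Normal(-557/189, 88/189)
obs 4: x=3/4 → posterior Normal(-2063/976, 22/61)
obs 5: x=-4 → posterior Normal(-2943/1196, 88/299)
obs 6: x=7 → posterior Normal(-1403/1416, 44/177)
obs 7: x=1/4 → posterior Normal(-337/409, 88/409)
obs 8: x=-10 → posterior Normal(-887/464, 11/58)
obs 9: x=1/4 → posterior Normal(-3493/2076, 88/519)
obs 10: x=3/2 → posterior Normal(-3163/2296, 44/287)
obs 11: x=1/2 → posterior Normal(-3053/2516, 88/629)
obs 12: x=3/2 → posterior Normal(-2723/2736, 22/171)
obs 13: x=5/2 → posterior Normal(-2173/2956, 88/739)
obs 14: x=-1 → posterior Normal(-2393/3176, 44/397)

-2393/3176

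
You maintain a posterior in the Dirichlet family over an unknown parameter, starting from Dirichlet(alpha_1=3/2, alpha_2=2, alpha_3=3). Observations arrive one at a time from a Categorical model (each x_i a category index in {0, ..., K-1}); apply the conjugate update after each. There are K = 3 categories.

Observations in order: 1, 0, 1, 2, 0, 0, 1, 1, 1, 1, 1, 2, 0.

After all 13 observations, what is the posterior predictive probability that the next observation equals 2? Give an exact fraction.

10/39

obs 1: x=1 → posterior Dirichlet(3/2, 3, 3)
obs 2: x=0 → posterior Dirichlet(5/2, 3, 3)
obs 3: x=1 → posterior Dirichlet(5/2, 4, 3)
obs 4: x=2 → posterior Dirichlet(5/2, 4, 4)
obs 5: x=0 → posterior Dirichlet(7/2, 4, 4)
obs 6: x=0 → posterior Dirichlet(9/2, 4, 4)
obs 7: x=1 → posterior Dirichlet(9/2, 5, 4)
obs 8: x=1 → posterior Dirichlet(9/2, 6, 4)
obs 9: x=1 → posterior Dirichlet(9/2, 7, 4)
obs 10: x=1 → posterior Dirichlet(9/2, 8, 4)
obs 11: x=1 → posterior Dirichlet(9/2, 9, 4)
obs 12: x=2 → posterior Dirichlet(9/2, 9, 5)
obs 13: x=0 → posterior Dirichlet(11/2, 9, 5)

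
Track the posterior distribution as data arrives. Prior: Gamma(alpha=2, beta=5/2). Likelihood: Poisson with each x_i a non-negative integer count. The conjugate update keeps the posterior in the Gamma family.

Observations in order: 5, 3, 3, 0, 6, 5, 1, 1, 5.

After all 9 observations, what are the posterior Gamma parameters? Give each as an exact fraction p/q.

obs 1: x=5 → posterior Gamma(7, 7/2)
obs 2: x=3 → posterior Gamma(10, 9/2)
obs 3: x=3 → posterior Gamma(13, 11/2)
obs 4: x=0 → posterior Gamma(13, 13/2)
obs 5: x=6 → posterior Gamma(19, 15/2)
obs 6: x=5 → posterior Gamma(24, 17/2)
obs 7: x=1 → posterior Gamma(25, 19/2)
obs 8: x=1 → posterior Gamma(26, 21/2)
obs 9: x=5 → posterior Gamma(31, 23/2)

alpha=31, beta=23/2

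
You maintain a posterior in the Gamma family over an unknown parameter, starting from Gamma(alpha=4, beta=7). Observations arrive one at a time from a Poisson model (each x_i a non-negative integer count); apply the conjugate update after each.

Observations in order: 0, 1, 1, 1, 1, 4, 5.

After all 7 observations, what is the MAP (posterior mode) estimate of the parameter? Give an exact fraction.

obs 1: x=0 → posterior Gamma(4, 8)
obs 2: x=1 → posterior Gamma(5, 9)
obs 3: x=1 → posterior Gamma(6, 10)
obs 4: x=1 → posterior Gamma(7, 11)
obs 5: x=1 → posterior Gamma(8, 12)
obs 6: x=4 → posterior Gamma(12, 13)
obs 7: x=5 → posterior Gamma(17, 14)

8/7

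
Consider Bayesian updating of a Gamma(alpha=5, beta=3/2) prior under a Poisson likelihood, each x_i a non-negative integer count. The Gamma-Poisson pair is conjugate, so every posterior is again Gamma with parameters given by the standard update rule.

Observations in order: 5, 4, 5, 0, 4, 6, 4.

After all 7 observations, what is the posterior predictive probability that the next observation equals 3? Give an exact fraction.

2107725468728187104870755897371325124300973320/10842505080063916320800450434338728415281531281

obs 1: x=5 → posterior Gamma(10, 5/2)
obs 2: x=4 → posterior Gamma(14, 7/2)
obs 3: x=5 → posterior Gamma(19, 9/2)
obs 4: x=0 → posterior Gamma(19, 11/2)
obs 5: x=4 → posterior Gamma(23, 13/2)
obs 6: x=6 → posterior Gamma(29, 15/2)
obs 7: x=4 → posterior Gamma(33, 17/2)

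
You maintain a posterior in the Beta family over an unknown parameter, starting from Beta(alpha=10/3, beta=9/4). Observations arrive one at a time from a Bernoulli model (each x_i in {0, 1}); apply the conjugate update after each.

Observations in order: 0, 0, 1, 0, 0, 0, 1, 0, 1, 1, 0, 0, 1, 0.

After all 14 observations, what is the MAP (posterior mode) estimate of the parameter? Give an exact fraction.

obs 1: x=0 → posterior Beta(10/3, 13/4)
obs 2: x=0 → posterior Beta(10/3, 17/4)
obs 3: x=1 → posterior Beta(13/3, 17/4)
obs 4: x=0 → posterior Beta(13/3, 21/4)
obs 5: x=0 → posterior Beta(13/3, 25/4)
obs 6: x=0 → posterior Beta(13/3, 29/4)
obs 7: x=1 → posterior Beta(16/3, 29/4)
obs 8: x=0 → posterior Beta(16/3, 33/4)
obs 9: x=1 → posterior Beta(19/3, 33/4)
obs 10: x=1 → posterior Beta(22/3, 33/4)
obs 11: x=0 → posterior Beta(22/3, 37/4)
obs 12: x=0 → posterior Beta(22/3, 41/4)
obs 13: x=1 → posterior Beta(25/3, 41/4)
obs 14: x=0 → posterior Beta(25/3, 45/4)

88/211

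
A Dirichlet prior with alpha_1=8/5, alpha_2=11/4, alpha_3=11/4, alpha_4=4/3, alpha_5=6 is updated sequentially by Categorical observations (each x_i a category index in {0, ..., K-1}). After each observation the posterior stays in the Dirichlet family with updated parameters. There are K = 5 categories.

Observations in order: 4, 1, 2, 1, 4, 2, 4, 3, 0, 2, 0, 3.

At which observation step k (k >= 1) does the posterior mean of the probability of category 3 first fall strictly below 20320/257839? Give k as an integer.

obs 1: x=4 → posterior Dirichlet(8/5, 11/4, 11/4, 4/3, 7)
obs 2: x=1 → posterior Dirichlet(8/5, 15/4, 11/4, 4/3, 7)
obs 3: x=2 → posterior Dirichlet(8/5, 15/4, 15/4, 4/3, 7)
obs 4: x=1 → posterior Dirichlet(8/5, 19/4, 15/4, 4/3, 7)
obs 5: x=4 → posterior Dirichlet(8/5, 19/4, 15/4, 4/3, 8)
obs 6: x=2 → posterior Dirichlet(8/5, 19/4, 19/4, 4/3, 8)
obs 7: x=4 → posterior Dirichlet(8/5, 19/4, 19/4, 4/3, 9)
obs 8: x=3 → posterior Dirichlet(8/5, 19/4, 19/4, 7/3, 9)
obs 9: x=0 → posterior Dirichlet(13/5, 19/4, 19/4, 7/3, 9)
obs 10: x=2 → posterior Dirichlet(13/5, 19/4, 23/4, 7/3, 9)
obs 11: x=0 → posterior Dirichlet(18/5, 19/4, 23/4, 7/3, 9)
obs 12: x=3 → posterior Dirichlet(18/5, 19/4, 23/4, 10/3, 9)

k = 3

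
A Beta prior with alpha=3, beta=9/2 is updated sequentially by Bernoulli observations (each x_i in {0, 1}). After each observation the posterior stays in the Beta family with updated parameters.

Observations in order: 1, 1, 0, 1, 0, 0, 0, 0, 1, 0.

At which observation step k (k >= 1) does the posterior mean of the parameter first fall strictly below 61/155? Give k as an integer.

k = 8

obs 1: x=1 → posterior Beta(4, 9/2)
obs 2: x=1 → posterior Beta(5, 9/2)
obs 3: x=0 → posterior Beta(5, 11/2)
obs 4: x=1 → posterior Beta(6, 11/2)
obs 5: x=0 → posterior Beta(6, 13/2)
obs 6: x=0 → posterior Beta(6, 15/2)
obs 7: x=0 → posterior Beta(6, 17/2)
obs 8: x=0 → posterior Beta(6, 19/2)
obs 9: x=1 → posterior Beta(7, 19/2)
obs 10: x=0 → posterior Beta(7, 21/2)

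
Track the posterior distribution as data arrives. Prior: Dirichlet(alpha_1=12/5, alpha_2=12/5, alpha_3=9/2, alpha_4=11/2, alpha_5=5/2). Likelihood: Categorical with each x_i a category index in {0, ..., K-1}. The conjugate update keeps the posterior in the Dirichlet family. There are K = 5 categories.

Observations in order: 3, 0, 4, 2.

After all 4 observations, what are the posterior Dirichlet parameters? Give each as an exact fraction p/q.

obs 1: x=3 → posterior Dirichlet(12/5, 12/5, 9/2, 13/2, 5/2)
obs 2: x=0 → posterior Dirichlet(17/5, 12/5, 9/2, 13/2, 5/2)
obs 3: x=4 → posterior Dirichlet(17/5, 12/5, 9/2, 13/2, 7/2)
obs 4: x=2 → posterior Dirichlet(17/5, 12/5, 11/2, 13/2, 7/2)

alpha_1=17/5, alpha_2=12/5, alpha_3=11/2, alpha_4=13/2, alpha_5=7/2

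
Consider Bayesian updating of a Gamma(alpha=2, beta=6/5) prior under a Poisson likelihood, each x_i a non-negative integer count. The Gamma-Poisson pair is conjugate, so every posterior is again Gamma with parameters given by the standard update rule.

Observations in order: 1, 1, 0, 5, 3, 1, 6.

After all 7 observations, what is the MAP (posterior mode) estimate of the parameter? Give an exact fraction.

obs 1: x=1 → posterior Gamma(3, 11/5)
obs 2: x=1 → posterior Gamma(4, 16/5)
obs 3: x=0 → posterior Gamma(4, 21/5)
obs 4: x=5 → posterior Gamma(9, 26/5)
obs 5: x=3 → posterior Gamma(12, 31/5)
obs 6: x=1 → posterior Gamma(13, 36/5)
obs 7: x=6 → posterior Gamma(19, 41/5)

90/41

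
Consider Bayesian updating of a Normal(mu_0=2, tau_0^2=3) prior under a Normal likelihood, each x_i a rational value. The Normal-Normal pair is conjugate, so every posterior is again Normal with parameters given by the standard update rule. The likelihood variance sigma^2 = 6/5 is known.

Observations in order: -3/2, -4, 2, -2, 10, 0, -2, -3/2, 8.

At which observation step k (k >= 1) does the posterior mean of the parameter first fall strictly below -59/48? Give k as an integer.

obs 1: x=-3/2 → posterior Normal(-1/2, 6/7)
obs 2: x=-4 → posterior Normal(-47/24, 1/2)
obs 3: x=2 → posterior Normal(-27/34, 6/17)
obs 4: x=-2 → posterior Normal(-47/44, 3/11)
obs 5: x=10 → posterior Normal(53/54, 2/9)
obs 6: x=0 → posterior Normal(53/64, 3/16)
obs 7: x=-2 → posterior Normal(33/74, 6/37)
obs 8: x=-3/2 → posterior Normal(3/14, 1/7)
obs 9: x=8 → posterior Normal(49/47, 6/47)

k = 2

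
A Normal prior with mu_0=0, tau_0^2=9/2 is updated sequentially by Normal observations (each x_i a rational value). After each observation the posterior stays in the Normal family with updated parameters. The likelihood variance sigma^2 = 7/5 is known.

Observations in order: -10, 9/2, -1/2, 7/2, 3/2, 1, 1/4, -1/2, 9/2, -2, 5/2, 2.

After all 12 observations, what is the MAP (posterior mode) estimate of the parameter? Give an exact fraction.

obs 1: x=-10 → posterior Normal(-450/59, 63/59)
obs 2: x=9/2 → posterior Normal(-495/208, 63/104)
obs 3: x=-1/2 → posterior Normal(-270/149, 63/149)
obs 4: x=7/2 → posterior Normal(-225/388, 63/194)
obs 5: x=3/2 → posterior Normal(-45/239, 63/239)
obs 6: x=1 → posterior Normal(0, 63/284)
obs 7: x=1/4 → posterior Normal(45/1316, 9/47)
obs 8: x=-1/2 → posterior Normal(-45/1496, 63/374)
obs 9: x=9/2 → posterior Normal(765/1676, 63/419)
obs 10: x=-2 → posterior Normal(405/1856, 63/464)
obs 11: x=5/2 → posterior Normal(855/2036, 63/509)
obs 12: x=2 → posterior Normal(1215/2216, 63/554)

1215/2216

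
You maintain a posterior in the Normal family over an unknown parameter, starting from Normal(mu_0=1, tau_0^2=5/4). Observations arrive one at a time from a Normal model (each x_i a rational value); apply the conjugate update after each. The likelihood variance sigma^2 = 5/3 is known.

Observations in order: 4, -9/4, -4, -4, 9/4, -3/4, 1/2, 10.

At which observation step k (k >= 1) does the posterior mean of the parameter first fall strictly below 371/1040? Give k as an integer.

k = 3

obs 1: x=4 → posterior Normal(16/7, 5/7)
obs 2: x=-9/4 → posterior Normal(37/40, 1/2)
obs 3: x=-4 → posterior Normal(-11/52, 5/13)
obs 4: x=-4 → posterior Normal(-59/64, 5/16)
obs 5: x=9/4 → posterior Normal(-8/19, 5/19)
obs 6: x=-3/4 → posterior Normal(-41/88, 5/22)
obs 7: x=1/2 → posterior Normal(-7/20, 1/5)
obs 8: x=10 → posterior Normal(85/112, 5/28)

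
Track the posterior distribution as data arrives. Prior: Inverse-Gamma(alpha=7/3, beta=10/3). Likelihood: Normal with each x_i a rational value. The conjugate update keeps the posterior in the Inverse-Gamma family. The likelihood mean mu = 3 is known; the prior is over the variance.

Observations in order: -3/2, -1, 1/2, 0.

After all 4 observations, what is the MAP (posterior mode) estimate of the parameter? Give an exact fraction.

obs 1: x=-3/2 → posterior Inverse-Gamma(17/6, 323/24)
obs 2: x=-1 → posterior Inverse-Gamma(10/3, 515/24)
obs 3: x=1/2 → posterior Inverse-Gamma(23/6, 295/12)
obs 4: x=0 → posterior Inverse-Gamma(13/3, 349/12)

349/64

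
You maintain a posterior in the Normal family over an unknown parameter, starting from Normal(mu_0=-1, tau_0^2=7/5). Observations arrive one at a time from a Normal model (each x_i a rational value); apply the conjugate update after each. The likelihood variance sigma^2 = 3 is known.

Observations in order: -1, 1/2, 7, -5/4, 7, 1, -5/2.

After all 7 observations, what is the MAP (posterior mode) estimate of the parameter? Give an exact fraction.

obs 1: x=-1 → posterior Normal(-1, 21/22)
obs 2: x=1/2 → posterior Normal(-37/58, 21/29)
obs 3: x=7 → posterior Normal(61/72, 7/12)
obs 4: x=-5/4 → posterior Normal(87/172, 21/43)
obs 5: x=7 → posterior Normal(283/200, 21/50)
obs 6: x=1 → posterior Normal(311/228, 7/19)
obs 7: x=-5/2 → posterior Normal(241/256, 21/64)

241/256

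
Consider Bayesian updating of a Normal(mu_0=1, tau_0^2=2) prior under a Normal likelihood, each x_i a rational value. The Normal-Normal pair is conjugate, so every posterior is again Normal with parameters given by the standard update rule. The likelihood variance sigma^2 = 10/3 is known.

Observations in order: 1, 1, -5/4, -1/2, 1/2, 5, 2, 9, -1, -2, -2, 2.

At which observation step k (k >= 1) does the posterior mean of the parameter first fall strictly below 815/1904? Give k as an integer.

k = 4

obs 1: x=1 → posterior Normal(1, 5/4)
obs 2: x=1 → posterior Normal(1, 10/11)
obs 3: x=-5/4 → posterior Normal(29/56, 5/7)
obs 4: x=-1/2 → posterior Normal(23/68, 10/17)
obs 5: x=1/2 → posterior Normal(29/80, 1/2)
obs 6: x=5 → posterior Normal(89/92, 10/23)
obs 7: x=2 → posterior Normal(113/104, 5/13)
obs 8: x=9 → posterior Normal(221/116, 10/29)
obs 9: x=-1 → posterior Normal(209/128, 5/16)
obs 10: x=-2 → posterior Normal(37/28, 2/7)
obs 11: x=-2 → posterior Normal(161/152, 5/19)
obs 12: x=2 → posterior Normal(185/164, 10/41)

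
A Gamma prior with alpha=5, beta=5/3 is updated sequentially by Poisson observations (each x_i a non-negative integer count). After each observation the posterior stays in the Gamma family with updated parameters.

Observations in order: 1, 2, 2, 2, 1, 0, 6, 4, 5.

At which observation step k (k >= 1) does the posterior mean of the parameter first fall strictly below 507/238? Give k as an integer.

obs 1: x=1 → posterior Gamma(6, 8/3)
obs 2: x=2 → posterior Gamma(8, 11/3)
obs 3: x=2 → posterior Gamma(10, 14/3)
obs 4: x=2 → posterior Gamma(12, 17/3)
obs 5: x=1 → posterior Gamma(13, 20/3)
obs 6: x=0 → posterior Gamma(13, 23/3)
obs 7: x=6 → posterior Gamma(19, 26/3)
obs 8: x=4 → posterior Gamma(23, 29/3)
obs 9: x=5 → posterior Gamma(28, 32/3)

k = 4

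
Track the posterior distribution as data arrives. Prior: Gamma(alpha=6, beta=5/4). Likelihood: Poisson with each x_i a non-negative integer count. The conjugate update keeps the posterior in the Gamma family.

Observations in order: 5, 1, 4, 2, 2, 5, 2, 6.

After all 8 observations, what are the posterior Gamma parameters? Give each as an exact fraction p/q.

obs 1: x=5 → posterior Gamma(11, 9/4)
obs 2: x=1 → posterior Gamma(12, 13/4)
obs 3: x=4 → posterior Gamma(16, 17/4)
obs 4: x=2 → posterior Gamma(18, 21/4)
obs 5: x=2 → posterior Gamma(20, 25/4)
obs 6: x=5 → posterior Gamma(25, 29/4)
obs 7: x=2 → posterior Gamma(27, 33/4)
obs 8: x=6 → posterior Gamma(33, 37/4)

alpha=33, beta=37/4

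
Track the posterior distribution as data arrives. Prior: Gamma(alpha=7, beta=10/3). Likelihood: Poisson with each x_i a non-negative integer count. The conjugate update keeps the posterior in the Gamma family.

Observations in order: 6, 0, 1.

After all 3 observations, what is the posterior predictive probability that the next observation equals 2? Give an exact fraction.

755061318064825494345/3011361496339065143296

obs 1: x=6 → posterior Gamma(13, 13/3)
obs 2: x=0 → posterior Gamma(13, 16/3)
obs 3: x=1 → posterior Gamma(14, 19/3)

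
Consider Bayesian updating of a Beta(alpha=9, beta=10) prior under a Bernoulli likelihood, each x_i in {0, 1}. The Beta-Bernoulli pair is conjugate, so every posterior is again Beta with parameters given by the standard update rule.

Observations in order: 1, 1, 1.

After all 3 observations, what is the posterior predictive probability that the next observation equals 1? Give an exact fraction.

obs 1: x=1 → posterior Beta(10, 10)
obs 2: x=1 → posterior Beta(11, 10)
obs 3: x=1 → posterior Beta(12, 10)

6/11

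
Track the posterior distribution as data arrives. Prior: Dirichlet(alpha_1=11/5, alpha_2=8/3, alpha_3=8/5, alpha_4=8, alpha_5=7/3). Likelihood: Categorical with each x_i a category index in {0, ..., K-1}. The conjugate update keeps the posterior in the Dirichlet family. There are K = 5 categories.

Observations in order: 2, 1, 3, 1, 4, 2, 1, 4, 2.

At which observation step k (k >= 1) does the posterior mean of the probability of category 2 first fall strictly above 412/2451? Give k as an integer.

obs 1: x=2 → posterior Dirichlet(11/5, 8/3, 13/5, 8, 7/3)
obs 2: x=1 → posterior Dirichlet(11/5, 11/3, 13/5, 8, 7/3)
obs 3: x=3 → posterior Dirichlet(11/5, 11/3, 13/5, 9, 7/3)
obs 4: x=1 → posterior Dirichlet(11/5, 14/3, 13/5, 9, 7/3)
obs 5: x=4 → posterior Dirichlet(11/5, 14/3, 13/5, 9, 10/3)
obs 6: x=2 → posterior Dirichlet(11/5, 14/3, 18/5, 9, 10/3)
obs 7: x=1 → posterior Dirichlet(11/5, 17/3, 18/5, 9, 10/3)
obs 8: x=4 → posterior Dirichlet(11/5, 17/3, 18/5, 9, 13/3)
obs 9: x=2 → posterior Dirichlet(11/5, 17/3, 23/5, 9, 13/3)

k = 9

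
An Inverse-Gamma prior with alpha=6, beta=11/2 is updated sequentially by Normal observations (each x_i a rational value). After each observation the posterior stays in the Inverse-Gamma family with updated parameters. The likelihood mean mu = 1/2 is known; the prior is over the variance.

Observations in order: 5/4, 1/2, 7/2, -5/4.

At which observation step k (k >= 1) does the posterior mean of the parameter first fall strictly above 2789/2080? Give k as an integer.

obs 1: x=5/4 → posterior Inverse-Gamma(13/2, 185/32)
obs 2: x=1/2 → posterior Inverse-Gamma(7, 185/32)
obs 3: x=7/2 → posterior Inverse-Gamma(15/2, 329/32)
obs 4: x=-5/4 → posterior Inverse-Gamma(8, 189/16)

k = 3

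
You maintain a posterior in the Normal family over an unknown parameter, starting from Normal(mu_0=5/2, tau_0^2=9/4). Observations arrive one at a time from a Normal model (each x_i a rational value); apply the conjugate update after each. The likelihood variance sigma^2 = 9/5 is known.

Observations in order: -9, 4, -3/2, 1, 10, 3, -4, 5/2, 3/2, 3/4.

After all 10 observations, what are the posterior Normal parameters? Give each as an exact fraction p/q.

obs 1: x=-9 → posterior Normal(-35/9, 1)
obs 2: x=4 → posterior Normal(-15/14, 9/14)
obs 3: x=-3/2 → posterior Normal(-45/38, 9/19)
obs 4: x=1 → posterior Normal(-35/48, 3/8)
obs 5: x=10 → posterior Normal(65/58, 9/29)
obs 6: x=3 → posterior Normal(95/68, 9/34)
obs 7: x=-4 → posterior Normal(55/78, 3/13)
obs 8: x=5/2 → posterior Normal(10/11, 9/44)
obs 9: x=3/2 → posterior Normal(95/98, 9/49)
obs 10: x=3/4 → posterior Normal(205/216, 1/6)

mu_0=205/216, tau_0^2=1/6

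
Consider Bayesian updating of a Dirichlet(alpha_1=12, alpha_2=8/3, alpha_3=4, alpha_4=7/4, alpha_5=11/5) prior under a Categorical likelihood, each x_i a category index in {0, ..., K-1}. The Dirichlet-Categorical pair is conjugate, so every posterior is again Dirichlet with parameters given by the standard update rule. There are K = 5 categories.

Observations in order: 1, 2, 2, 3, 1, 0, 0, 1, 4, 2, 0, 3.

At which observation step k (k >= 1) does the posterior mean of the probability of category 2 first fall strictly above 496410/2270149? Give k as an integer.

k = 3

obs 1: x=1 → posterior Dirichlet(12, 11/3, 4, 7/4, 11/5)
obs 2: x=2 → posterior Dirichlet(12, 11/3, 5, 7/4, 11/5)
obs 3: x=2 → posterior Dirichlet(12, 11/3, 6, 7/4, 11/5)
obs 4: x=3 → posterior Dirichlet(12, 11/3, 6, 11/4, 11/5)
obs 5: x=1 → posterior Dirichlet(12, 14/3, 6, 11/4, 11/5)
obs 6: x=0 → posterior Dirichlet(13, 14/3, 6, 11/4, 11/5)
obs 7: x=0 → posterior Dirichlet(14, 14/3, 6, 11/4, 11/5)
obs 8: x=1 → posterior Dirichlet(14, 17/3, 6, 11/4, 11/5)
obs 9: x=4 → posterior Dirichlet(14, 17/3, 6, 11/4, 16/5)
obs 10: x=2 → posterior Dirichlet(14, 17/3, 7, 11/4, 16/5)
obs 11: x=0 → posterior Dirichlet(15, 17/3, 7, 11/4, 16/5)
obs 12: x=3 → posterior Dirichlet(15, 17/3, 7, 15/4, 16/5)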